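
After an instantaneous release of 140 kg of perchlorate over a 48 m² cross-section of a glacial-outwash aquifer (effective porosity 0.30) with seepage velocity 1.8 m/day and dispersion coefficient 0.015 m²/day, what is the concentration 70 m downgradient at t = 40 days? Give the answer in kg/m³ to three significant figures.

0.669 kg/m³

For an instantaneous plane source, C(x,t) = M/(n_e·A·√(4πDt)) · exp(−(x−vt)²/(4Dt)), with n_e·A the pore (flow) area.
Plume center vt = 1.8 × 40 = 72 m, so the well at 70 m is 2 m upgradient of the peak.
√(4πDt) = 2.746 m, giving peak height M/(n_e·A·√(4πDt)) = 140/(0.30 × 48 × 2.746) = 3.541 kg/m³.
(x−vt)²/(4Dt) = (-2)²/(4 × 0.015 × 40) = 1.667; exp(−1.667) = 0.1888.
C = 3.541 × 0.1888 = 0.669 kg/m³.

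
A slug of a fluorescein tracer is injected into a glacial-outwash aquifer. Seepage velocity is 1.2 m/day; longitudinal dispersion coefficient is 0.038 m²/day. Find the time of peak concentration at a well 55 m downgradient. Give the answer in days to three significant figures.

For the 1D instantaneous-source solution, setting ∂C/∂t = 0 at fixed x gives v²t² + 2Dt − x² = 0, so t = (√(D² + v²x²) − D)/v².
√(D² + v²x²) = √(0.038² + 1.2² × 55²) = 66.00; v² = 1.44.
t = (66.00 − 0.038)/1.44 = 45.8 days (vs. the pure-advection estimate x/v = 45.8 d).

45.8 days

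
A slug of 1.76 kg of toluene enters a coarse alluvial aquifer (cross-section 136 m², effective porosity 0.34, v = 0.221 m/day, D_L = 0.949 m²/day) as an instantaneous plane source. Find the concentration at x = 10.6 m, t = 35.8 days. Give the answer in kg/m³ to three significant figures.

0.00175 kg/m³

For an instantaneous plane source, C(x,t) = M/(n_e·A·√(4πDt)) · exp(−(x−vt)²/(4Dt)), with n_e·A the pore (flow) area.
Plume center vt = 0.221 × 35.8 = 7.9118 m, so the well at 10.6 m is 2.6882 m downgradient of the peak.
√(4πDt) = 20.66 m, giving peak height M/(n_e·A·√(4πDt)) = 1.76/(0.34 × 136 × 20.66) = 0.001842 kg/m³.
(x−vt)²/(4Dt) = (2.6882)²/(4 × 0.949 × 35.8) = 0.05318; exp(−0.05318) = 0.9482.
C = 0.001842 × 0.9482 = 0.00175 kg/m³.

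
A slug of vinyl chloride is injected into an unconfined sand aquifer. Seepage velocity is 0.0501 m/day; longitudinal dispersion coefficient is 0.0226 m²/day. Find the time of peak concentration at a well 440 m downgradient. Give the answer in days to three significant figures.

8770 days

For the 1D instantaneous-source solution, setting ∂C/∂t = 0 at fixed x gives v²t² + 2Dt − x² = 0, so t = (√(D² + v²x²) − D)/v².
√(D² + v²x²) = √(0.0226² + 0.0501² × 440²) = 22.04; v² = 0.00251001.
t = (22.04 − 0.0226)/0.00251001 = 8770 days (vs. the pure-advection estimate x/v = 8780 d).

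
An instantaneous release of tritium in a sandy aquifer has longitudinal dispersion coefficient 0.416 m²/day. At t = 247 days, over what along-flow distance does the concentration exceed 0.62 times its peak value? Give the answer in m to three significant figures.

28.0 m

The plume is Gaussian with σ = √(2Dt) = √(2 × 0.416 × 247) = 14.34 m.
C/C_peak = exp(−Δx²/(2σ²)) = 0.62 ⇒ Δx = σ·√(−2 ln 0.62) = 14.34 × 0.9778 = 14.02 m.
Width = 2Δx = 28.0 m.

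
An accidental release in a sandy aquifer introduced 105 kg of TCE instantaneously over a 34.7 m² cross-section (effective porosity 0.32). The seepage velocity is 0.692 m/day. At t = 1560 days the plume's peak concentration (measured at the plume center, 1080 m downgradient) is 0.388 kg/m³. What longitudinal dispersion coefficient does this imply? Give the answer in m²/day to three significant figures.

At the plume center C_max = M/(n_e·A·√(4πDt)), so D = M²/(4πt·(n_e·A·C_max)²).
n_e·A·C_max = 0.32 × 34.7 × 0.388 = 4.308 kg/m.
D = 105²/(4π × 1560 × 4.308²) = 0.0303 m²/day.

0.0303 m²/day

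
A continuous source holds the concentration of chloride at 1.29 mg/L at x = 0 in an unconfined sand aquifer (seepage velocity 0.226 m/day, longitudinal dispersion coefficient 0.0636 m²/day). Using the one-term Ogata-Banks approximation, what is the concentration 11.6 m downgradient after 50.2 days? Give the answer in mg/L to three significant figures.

For a continuous step input, C/C₀ ≈ ½·erfc((x−vt)/(2√(Dt))).
vt = 0.226 × 50.2 = 11.3452 m and 2√(Dt) = 2√(0.0636 × 50.2) = 3.574 m.
Argument (x−vt)/(2√(Dt)) = (11.6 − 11.3452)/3.574 = 0.07129; ½·erfc(0.07129) = 0.4598.
C = 1.29 × 0.4598 = 0.593 mg/L.

0.593 mg/L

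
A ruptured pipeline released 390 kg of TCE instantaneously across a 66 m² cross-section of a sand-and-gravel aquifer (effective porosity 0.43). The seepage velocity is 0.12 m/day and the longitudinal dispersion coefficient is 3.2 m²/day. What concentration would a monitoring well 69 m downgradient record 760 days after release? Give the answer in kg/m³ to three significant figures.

0.0747 kg/m³

For an instantaneous plane source, C(x,t) = M/(n_e·A·√(4πDt)) · exp(−(x−vt)²/(4Dt)), with n_e·A the pore (flow) area.
Plume center vt = 0.12 × 760 = 91.2 m, so the well at 69 m is 22.2 m upgradient of the peak.
√(4πDt) = 174.8 m, giving peak height M/(n_e·A·√(4πDt)) = 390/(0.43 × 66 × 174.8) = 0.07862 kg/m³.
(x−vt)²/(4Dt) = (-22.2)²/(4 × 3.2 × 760) = 0.05066; exp(−0.05066) = 0.9506.
C = 0.07862 × 0.9506 = 0.0747 kg/m³.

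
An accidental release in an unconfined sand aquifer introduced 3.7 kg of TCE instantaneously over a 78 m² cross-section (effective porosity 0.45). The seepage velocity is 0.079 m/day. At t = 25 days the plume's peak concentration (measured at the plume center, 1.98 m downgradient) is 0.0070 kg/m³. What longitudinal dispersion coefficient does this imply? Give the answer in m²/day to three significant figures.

0.722 m²/day

At the plume center C_max = M/(n_e·A·√(4πDt)), so D = M²/(4πt·(n_e·A·C_max)²).
n_e·A·C_max = 0.45 × 78 × 0.0070 = 0.2457 kg/m.
D = 3.7²/(4π × 25 × 0.2457²) = 0.722 m²/day.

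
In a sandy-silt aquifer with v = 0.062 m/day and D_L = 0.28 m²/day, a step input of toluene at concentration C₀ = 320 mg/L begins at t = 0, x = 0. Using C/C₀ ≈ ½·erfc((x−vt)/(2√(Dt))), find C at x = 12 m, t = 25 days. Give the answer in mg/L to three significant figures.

For a continuous step input, C/C₀ ≈ ½·erfc((x−vt)/(2√(Dt))).
vt = 0.062 × 25 = 1.55 m and 2√(Dt) = 2√(0.28 × 25) = 5.292 m.
Argument (x−vt)/(2√(Dt)) = (12 − 1.55)/5.292 = 1.975; ½·erfc(1.975) = 0.002611.
C = 320 × 0.002611 = 0.836 mg/L.

0.836 mg/L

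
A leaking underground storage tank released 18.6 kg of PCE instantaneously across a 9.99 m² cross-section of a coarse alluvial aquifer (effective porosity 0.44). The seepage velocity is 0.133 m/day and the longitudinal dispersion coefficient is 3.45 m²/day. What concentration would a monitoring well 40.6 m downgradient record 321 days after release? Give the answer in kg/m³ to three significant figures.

0.0358 kg/m³

For an instantaneous plane source, C(x,t) = M/(n_e·A·√(4πDt)) · exp(−(x−vt)²/(4Dt)), with n_e·A the pore (flow) area.
Plume center vt = 0.133 × 321 = 42.693 m, so the well at 40.6 m is 2.093 m upgradient of the peak.
√(4πDt) = 118.0 m, giving peak height M/(n_e·A·√(4πDt)) = 18.6/(0.44 × 9.99 × 118.0) = 0.03586 kg/m³.
(x−vt)²/(4Dt) = (-2.093)²/(4 × 3.45 × 321) = 0.0009889; exp(−0.0009889) = 0.9990.
C = 0.03586 × 0.9990 = 0.0358 kg/m³.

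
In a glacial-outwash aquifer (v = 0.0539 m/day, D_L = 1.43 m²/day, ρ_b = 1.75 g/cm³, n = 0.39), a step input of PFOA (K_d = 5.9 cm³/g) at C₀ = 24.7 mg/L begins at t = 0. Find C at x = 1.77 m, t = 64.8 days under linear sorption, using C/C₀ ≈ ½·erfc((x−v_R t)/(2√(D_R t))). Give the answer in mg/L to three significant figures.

Retardation factor R = 1 + ρ_b·K_d/n = 1 + 1.75 × 5.9/0.39 = 27.47.
Sorption retards both mechanisms: v_R = v/R = 0.001962 m/day, D_R = D/R = 0.05206 m²/day.
v_R·t = 0.001962 × 64.8 = 0.1271376 m; 2√(D_R t) = 3.673 m; argument = (1.77 − 0.1271376)/3.673 = 0.4473.
C = C₀ × ½·erfc(0.4473) = 24.7 × 0.2635 = 6.51 mg/L.

6.51 mg/L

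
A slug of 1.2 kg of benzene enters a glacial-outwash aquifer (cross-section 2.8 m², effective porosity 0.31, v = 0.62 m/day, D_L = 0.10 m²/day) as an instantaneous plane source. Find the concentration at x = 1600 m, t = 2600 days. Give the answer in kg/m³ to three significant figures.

For an instantaneous plane source, C(x,t) = M/(n_e·A·√(4πDt)) · exp(−(x−vt)²/(4Dt)), with n_e·A the pore (flow) area.
Plume center vt = 0.62 × 2600 = 1612 m, so the well at 1600 m is 12 m upgradient of the peak.
√(4πDt) = 57.16 m, giving peak height M/(n_e·A·√(4πDt)) = 1.2/(0.31 × 2.8 × 57.16) = 0.02419 kg/m³.
(x−vt)²/(4Dt) = (-12)²/(4 × 0.10 × 2600) = 0.1385; exp(−0.1385) = 0.8707.
C = 0.02419 × 0.8707 = 0.0211 kg/m³.

0.0211 kg/m³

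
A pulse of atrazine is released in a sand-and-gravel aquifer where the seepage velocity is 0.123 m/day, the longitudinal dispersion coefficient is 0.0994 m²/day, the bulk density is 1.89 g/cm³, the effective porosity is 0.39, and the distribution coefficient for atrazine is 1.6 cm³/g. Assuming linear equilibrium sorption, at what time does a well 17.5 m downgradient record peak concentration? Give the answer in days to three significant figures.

Retardation factor R = 1 + ρ_b·K_d/n = 1 + 1.89 × 1.6/0.39 = 8.754.
Sorption retards both mechanisms: v_R = v/R = 0.01405 m/day, D_R = D/R = 0.01135 m²/day.
Peak time from v_R²t² + 2D_R t − x² = 0: t = (√(D_R² + v_R²x²) − D_R)/v_R².
√(D_R² + v_R²x²) = √(0.01135² + 0.01405² × 17.5²) = 0.2461; v_R² = 0.0001974.
t = (0.2461 − 0.01135)/0.0001974 = 1190 days.

1190 days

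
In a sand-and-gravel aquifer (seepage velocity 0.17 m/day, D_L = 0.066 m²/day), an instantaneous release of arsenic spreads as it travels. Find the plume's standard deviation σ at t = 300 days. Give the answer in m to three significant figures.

Dispersive spreading gives a Gaussian with σ² = 2Dt; advection only shifts the center.
σ = √(2 × 0.066 × 300) = 6.29 m.

6.29 m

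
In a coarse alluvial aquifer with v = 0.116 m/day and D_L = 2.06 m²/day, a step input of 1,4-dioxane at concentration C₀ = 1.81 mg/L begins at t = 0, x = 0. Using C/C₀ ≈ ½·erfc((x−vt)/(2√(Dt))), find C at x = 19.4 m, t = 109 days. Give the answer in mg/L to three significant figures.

0.679 mg/L

For a continuous step input, C/C₀ ≈ ½·erfc((x−vt)/(2√(Dt))).
vt = 0.116 × 109 = 12.644 m and 2√(Dt) = 2√(2.06 × 109) = 29.97 m.
Argument (x−vt)/(2√(Dt)) = (19.4 − 12.644)/29.97 = 0.2254; ½·erfc(0.2254) = 0.3750.
C = 1.81 × 0.3750 = 0.679 mg/L.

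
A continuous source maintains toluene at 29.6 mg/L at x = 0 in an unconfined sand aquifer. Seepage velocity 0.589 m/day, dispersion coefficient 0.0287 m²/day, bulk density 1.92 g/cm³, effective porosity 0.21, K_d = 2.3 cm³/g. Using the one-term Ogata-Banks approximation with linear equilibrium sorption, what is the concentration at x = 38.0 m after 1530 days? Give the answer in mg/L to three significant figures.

Retardation factor R = 1 + ρ_b·K_d/n = 1 + 1.92 × 2.3/0.21 = 22.03.
Sorption retards both mechanisms: v_R = v/R = 0.02674 m/day, D_R = D/R = 0.001303 m²/day.
v_R·t = 0.02674 × 1530 = 40.9122 m; 2√(D_R t) = 2.824 m; argument = (38.0 − 40.9122)/2.824 = -1.031.
C = C₀ × ½·erfc(-1.031) = 29.6 × 0.9276 = 27.5 mg/L.

27.5 mg/L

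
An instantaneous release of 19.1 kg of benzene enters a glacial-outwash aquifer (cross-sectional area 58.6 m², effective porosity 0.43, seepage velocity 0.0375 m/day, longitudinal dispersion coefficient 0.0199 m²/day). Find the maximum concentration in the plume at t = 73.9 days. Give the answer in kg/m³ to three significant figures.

The peak of an instantaneous 1D plume sits at x = vt; there the Gaussian factor is 1 and C_max = M/(n_e·A·√(4πDt)), where n_e·A is the pore area the mass is dissolved in.
√(4πDt) = √(4π × 0.0199 × 73.9) = 4.299 m, so C_max = 19.1/(0.43 × 58.6 × 4.299) = 0.176 kg/m³.

0.176 kg/m³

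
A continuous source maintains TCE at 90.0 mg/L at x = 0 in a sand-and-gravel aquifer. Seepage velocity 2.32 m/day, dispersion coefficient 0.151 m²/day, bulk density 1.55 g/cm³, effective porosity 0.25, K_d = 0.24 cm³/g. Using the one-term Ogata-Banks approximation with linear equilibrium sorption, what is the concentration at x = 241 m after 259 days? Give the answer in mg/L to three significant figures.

48.3 mg/L

Retardation factor R = 1 + ρ_b·K_d/n = 1 + 1.55 × 0.24/0.25 = 2.488.
Sorption retards both mechanisms: v_R = v/R = 0.9325 m/day, D_R = D/R = 0.06069 m²/day.
v_R·t = 0.9325 × 259 = 241.5175 m; 2√(D_R t) = 7.929 m; argument = (241 − 241.5175)/7.929 = -0.06527.
C = C₀ × ½·erfc(-0.06527) = 90.0 × 0.5368 = 48.3 mg/L.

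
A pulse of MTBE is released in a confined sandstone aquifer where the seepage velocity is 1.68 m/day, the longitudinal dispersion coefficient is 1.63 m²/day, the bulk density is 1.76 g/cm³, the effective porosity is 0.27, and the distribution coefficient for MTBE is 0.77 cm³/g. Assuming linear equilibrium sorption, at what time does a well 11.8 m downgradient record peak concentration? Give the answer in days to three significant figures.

38.9 days

Retardation factor R = 1 + ρ_b·K_d/n = 1 + 1.76 × 0.77/0.27 = 6.019.
Sorption retards both mechanisms: v_R = v/R = 0.2791 m/day, D_R = D/R = 0.2708 m²/day.
Peak time from v_R²t² + 2D_R t − x² = 0: t = (√(D_R² + v_R²x²) − D_R)/v_R².
√(D_R² + v_R²x²) = √(0.2708² + 0.2791² × 11.8²) = 3.304; v_R² = 0.07790.
t = (3.304 − 0.2708)/0.07790 = 38.9 days.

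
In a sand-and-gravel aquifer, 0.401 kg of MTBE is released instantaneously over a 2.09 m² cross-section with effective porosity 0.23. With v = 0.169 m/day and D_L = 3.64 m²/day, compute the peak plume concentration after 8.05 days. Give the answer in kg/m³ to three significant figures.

The peak of an instantaneous 1D plume sits at x = vt; there the Gaussian factor is 1 and C_max = M/(n_e·A·√(4πDt)), where n_e·A is the pore area the mass is dissolved in.
√(4πDt) = √(4π × 3.64 × 8.05) = 19.19 m, so C_max = 0.401/(0.23 × 2.09 × 19.19) = 0.0435 kg/m³.

0.0435 kg/m³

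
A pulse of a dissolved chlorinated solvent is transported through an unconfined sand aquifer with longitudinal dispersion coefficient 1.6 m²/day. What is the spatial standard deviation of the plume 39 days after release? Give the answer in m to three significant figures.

11.2 m

Dispersive spreading gives a Gaussian with σ² = 2Dt; advection only shifts the center.
σ = √(2 × 1.6 × 39) = 11.2 m.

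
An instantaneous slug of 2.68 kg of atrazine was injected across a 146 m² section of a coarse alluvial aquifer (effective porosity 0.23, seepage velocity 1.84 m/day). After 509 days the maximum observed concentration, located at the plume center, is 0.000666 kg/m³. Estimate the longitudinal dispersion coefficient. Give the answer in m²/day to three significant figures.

At the plume center C_max = M/(n_e·A·√(4πDt)), so D = M²/(4πt·(n_e·A·C_max)²).
n_e·A·C_max = 0.23 × 146 × 0.000666 = 0.02236 kg/m.
D = 2.68²/(4π × 509 × 0.02236²) = 2.25 m²/day.

2.25 m²/day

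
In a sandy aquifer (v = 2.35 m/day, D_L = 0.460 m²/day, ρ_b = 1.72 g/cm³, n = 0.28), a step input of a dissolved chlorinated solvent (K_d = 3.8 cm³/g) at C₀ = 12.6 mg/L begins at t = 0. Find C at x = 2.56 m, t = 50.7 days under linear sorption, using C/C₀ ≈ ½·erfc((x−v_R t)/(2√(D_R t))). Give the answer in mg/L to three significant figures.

Retardation factor R = 1 + ρ_b·K_d/n = 1 + 1.72 × 3.8/0.28 = 24.34.
Sorption retards both mechanisms: v_R = v/R = 0.09655 m/day, D_R = D/R = 0.01890 m²/day.
v_R·t = 0.09655 × 50.7 = 4.895085 m; 2√(D_R t) = 1.958 m; argument = (2.56 − 4.895085)/1.958 = -1.193.
C = C₀ × ½·erfc(-1.193) = 12.6 × 0.9542 = 12.0 mg/L.

12.0 mg/L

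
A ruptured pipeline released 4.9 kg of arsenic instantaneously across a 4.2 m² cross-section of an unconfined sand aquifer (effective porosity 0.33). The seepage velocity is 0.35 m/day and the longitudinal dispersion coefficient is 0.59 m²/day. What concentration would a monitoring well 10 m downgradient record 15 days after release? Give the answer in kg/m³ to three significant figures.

For an instantaneous plane source, C(x,t) = M/(n_e·A·√(4πDt)) · exp(−(x−vt)²/(4Dt)), with n_e·A the pore (flow) area.
Plume center vt = 0.35 × 15 = 5.25 m, so the well at 10 m is 4.75 m downgradient of the peak.
√(4πDt) = 10.55 m, giving peak height M/(n_e·A·√(4πDt)) = 4.9/(0.33 × 4.2 × 10.55) = 0.3351 kg/m³.
(x−vt)²/(4Dt) = (4.75)²/(4 × 0.59 × 15) = 0.6374; exp(−0.6374) = 0.5287.
C = 0.3351 × 0.5287 = 0.177 kg/m³.

0.177 kg/m³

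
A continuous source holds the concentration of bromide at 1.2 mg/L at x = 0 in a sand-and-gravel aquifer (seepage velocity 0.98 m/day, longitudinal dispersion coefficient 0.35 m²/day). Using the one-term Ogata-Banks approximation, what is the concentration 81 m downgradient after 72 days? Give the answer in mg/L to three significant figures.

For a continuous step input, C/C₀ ≈ ½·erfc((x−vt)/(2√(Dt))).
vt = 0.98 × 72 = 70.56 m and 2√(Dt) = 2√(0.35 × 72) = 10.04 m.
Argument (x−vt)/(2√(Dt)) = (81 − 70.56)/10.04 = 1.040; ½·erfc(1.040) = 0.07068.
C = 1.2 × 0.07068 = 0.0848 mg/L.

0.0848 mg/L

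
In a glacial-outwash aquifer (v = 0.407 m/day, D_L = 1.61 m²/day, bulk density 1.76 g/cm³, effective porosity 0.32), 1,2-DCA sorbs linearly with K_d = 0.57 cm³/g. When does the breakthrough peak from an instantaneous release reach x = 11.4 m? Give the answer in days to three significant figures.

Retardation factor R = 1 + ρ_b·K_d/n = 1 + 1.76 × 0.57/0.32 = 4.135.
Sorption retards both mechanisms: v_R = v/R = 0.09843 m/day, D_R = D/R = 0.3894 m²/day.
Peak time from v_R²t² + 2D_R t − x² = 0: t = (√(D_R² + v_R²x²) − D_R)/v_R².
√(D_R² + v_R²x²) = √(0.3894² + 0.09843² × 11.4²) = 1.188; v_R² = 0.009688.
t = (1.188 − 0.3894)/0.009688 = 82.4 days.

82.4 days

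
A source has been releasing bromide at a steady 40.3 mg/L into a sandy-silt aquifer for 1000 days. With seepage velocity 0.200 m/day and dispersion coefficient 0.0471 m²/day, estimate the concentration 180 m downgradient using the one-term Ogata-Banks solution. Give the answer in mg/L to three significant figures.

39.5 mg/L

For a continuous step input, C/C₀ ≈ ½·erfc((x−vt)/(2√(Dt))).
vt = 0.200 × 1000 = 200 m and 2√(Dt) = 2√(0.0471 × 1000) = 13.73 m.
Argument (x−vt)/(2√(Dt)) = (180 − 200)/13.73 = -1.457; ½·erfc(-1.457) = 0.9803.
C = 40.3 × 0.9803 = 39.5 mg/L.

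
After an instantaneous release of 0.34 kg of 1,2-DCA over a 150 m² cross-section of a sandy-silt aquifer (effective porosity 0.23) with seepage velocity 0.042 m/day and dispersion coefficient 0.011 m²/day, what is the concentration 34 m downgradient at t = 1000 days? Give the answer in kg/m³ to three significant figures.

For an instantaneous plane source, C(x,t) = M/(n_e·A·√(4πDt)) · exp(−(x−vt)²/(4Dt)), with n_e·A the pore (flow) area.
Plume center vt = 0.042 × 1000 = 42 m, so the well at 34 m is 8 m upgradient of the peak.
√(4πDt) = 11.76 m, giving peak height M/(n_e·A·√(4πDt)) = 0.34/(0.23 × 150 × 11.76) = 0.0008380 kg/m³.
(x−vt)²/(4Dt) = (-8)²/(4 × 0.011 × 1000) = 1.455; exp(−1.455) = 0.2334.
C = 0.0008380 × 0.2334 = 0.000196 kg/m³.

0.000196 kg/m³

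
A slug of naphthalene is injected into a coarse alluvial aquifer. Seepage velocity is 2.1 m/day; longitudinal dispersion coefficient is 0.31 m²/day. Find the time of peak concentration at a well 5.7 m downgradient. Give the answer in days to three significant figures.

For the 1D instantaneous-source solution, setting ∂C/∂t = 0 at fixed x gives v²t² + 2Dt − x² = 0, so t = (√(D² + v²x²) − D)/v².
√(D² + v²x²) = √(0.31² + 2.1² × 5.7²) = 11.97; v² = 4.41.
t = (11.97 − 0.31)/4.41 = 2.64 days (vs. the pure-advection estimate x/v = 2.71 d).

2.64 days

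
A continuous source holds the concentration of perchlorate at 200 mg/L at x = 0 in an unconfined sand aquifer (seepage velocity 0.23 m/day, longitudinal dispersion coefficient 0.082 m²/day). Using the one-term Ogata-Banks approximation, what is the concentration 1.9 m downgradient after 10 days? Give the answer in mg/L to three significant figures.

For a continuous step input, C/C₀ ≈ ½·erfc((x−vt)/(2√(Dt))).
vt = 0.23 × 10 = 2.3 m and 2√(Dt) = 2√(0.082 × 10) = 1.811 m.
Argument (x−vt)/(2√(Dt)) = (1.9 − 2.3)/1.811 = -0.2209; ½·erfc(-0.2209) = 0.6226.
C = 200 × 0.6226 = 125 mg/L.

125 mg/L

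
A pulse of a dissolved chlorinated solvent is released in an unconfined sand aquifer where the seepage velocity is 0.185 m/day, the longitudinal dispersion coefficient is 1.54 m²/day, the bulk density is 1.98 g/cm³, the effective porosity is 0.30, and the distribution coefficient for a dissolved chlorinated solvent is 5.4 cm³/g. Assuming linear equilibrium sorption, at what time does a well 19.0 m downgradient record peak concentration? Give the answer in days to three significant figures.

Retardation factor R = 1 + ρ_b·K_d/n = 1 + 1.98 × 5.4/0.30 = 36.64.
Sorption retards both mechanisms: v_R = v/R = 0.005049 m/day, D_R = D/R = 0.04203 m²/day.
Peak time from v_R²t² + 2D_R t − x² = 0: t = (√(D_R² + v_R²x²) − D_R)/v_R².
√(D_R² + v_R²x²) = √(0.04203² + 0.005049² × 19.0²) = 0.1047; v_R² = 2.549e-05.
t = (0.1047 − 0.04203)/2.549e-05 = 2460 days.

2460 days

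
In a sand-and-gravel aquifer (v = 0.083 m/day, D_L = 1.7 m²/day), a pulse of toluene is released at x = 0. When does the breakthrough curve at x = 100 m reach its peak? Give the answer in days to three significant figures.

For the 1D instantaneous-source solution, setting ∂C/∂t = 0 at fixed x gives v²t² + 2Dt − x² = 0, so t = (√(D² + v²x²) − D)/v².
√(D² + v²x²) = √(1.7² + 0.083² × 100²) = 8.472; v² = 0.006889.
t = (8.472 − 1.7)/0.006889 = 983 days (vs. the pure-advection estimate x/v = 1200 d).

983 days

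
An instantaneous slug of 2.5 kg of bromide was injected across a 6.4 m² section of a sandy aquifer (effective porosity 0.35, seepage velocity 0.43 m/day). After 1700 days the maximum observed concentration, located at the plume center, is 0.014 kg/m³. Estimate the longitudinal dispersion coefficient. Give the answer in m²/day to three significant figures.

0.297 m²/day

At the plume center C_max = M/(n_e·A·√(4πDt)), so D = M²/(4πt·(n_e·A·C_max)²).
n_e·A·C_max = 0.35 × 6.4 × 0.014 = 0.03136 kg/m.
D = 2.5²/(4π × 1700 × 0.03136²) = 0.297 m²/day.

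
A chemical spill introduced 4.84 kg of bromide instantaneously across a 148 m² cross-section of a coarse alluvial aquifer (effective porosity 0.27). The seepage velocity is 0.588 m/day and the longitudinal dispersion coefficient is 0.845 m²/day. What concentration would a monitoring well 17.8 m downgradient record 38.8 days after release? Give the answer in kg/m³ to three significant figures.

For an instantaneous plane source, C(x,t) = M/(n_e·A·√(4πDt)) · exp(−(x−vt)²/(4Dt)), with n_e·A the pore (flow) area.
Plume center vt = 0.588 × 38.8 = 22.8144 m, so the well at 17.8 m is 5.0144 m upgradient of the peak.
√(4πDt) = 20.30 m, giving peak height M/(n_e·A·√(4πDt)) = 4.84/(0.27 × 148 × 20.30) = 0.005967 kg/m³.
(x−vt)²/(4Dt) = (-5.0144)²/(4 × 0.845 × 38.8) = 0.1917; exp(−0.1917) = 0.8256.
C = 0.005967 × 0.8256 = 0.00493 kg/m³.

0.00493 kg/m³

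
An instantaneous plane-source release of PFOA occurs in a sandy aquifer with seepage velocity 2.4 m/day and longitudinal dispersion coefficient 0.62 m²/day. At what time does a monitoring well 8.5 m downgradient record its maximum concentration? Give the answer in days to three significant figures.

3.44 days

For the 1D instantaneous-source solution, setting ∂C/∂t = 0 at fixed x gives v²t² + 2Dt − x² = 0, so t = (√(D² + v²x²) − D)/v².
√(D² + v²x²) = √(0.62² + 2.4² × 8.5²) = 20.41; v² = 5.76.
t = (20.41 − 0.62)/5.76 = 3.44 days (vs. the pure-advection estimate x/v = 3.54 d).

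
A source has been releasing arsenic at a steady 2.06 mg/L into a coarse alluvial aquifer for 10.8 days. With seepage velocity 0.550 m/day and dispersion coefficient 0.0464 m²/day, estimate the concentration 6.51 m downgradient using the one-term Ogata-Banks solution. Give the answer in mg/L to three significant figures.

For a continuous step input, C/C₀ ≈ ½·erfc((x−vt)/(2√(Dt))).
vt = 0.550 × 10.8 = 5.94 m and 2√(Dt) = 2√(0.0464 × 10.8) = 1.416 m.
Argument (x−vt)/(2√(Dt)) = (6.51 − 5.94)/1.416 = 0.4025; ½·erfc(0.4025) = 0.2846.
C = 2.06 × 0.2846 = 0.586 mg/L.

0.586 mg/L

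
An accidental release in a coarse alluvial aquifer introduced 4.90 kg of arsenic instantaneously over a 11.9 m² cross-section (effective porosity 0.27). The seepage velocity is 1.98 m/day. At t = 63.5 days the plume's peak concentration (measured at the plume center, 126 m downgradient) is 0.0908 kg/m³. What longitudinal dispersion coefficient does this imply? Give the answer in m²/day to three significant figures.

At the plume center C_max = M/(n_e·A·√(4πDt)), so D = M²/(4πt·(n_e·A·C_max)²).
n_e·A·C_max = 0.27 × 11.9 × 0.0908 = 0.2917 kg/m.
D = 4.90²/(4π × 63.5 × 0.2917²) = 0.354 m²/day.

0.354 m²/day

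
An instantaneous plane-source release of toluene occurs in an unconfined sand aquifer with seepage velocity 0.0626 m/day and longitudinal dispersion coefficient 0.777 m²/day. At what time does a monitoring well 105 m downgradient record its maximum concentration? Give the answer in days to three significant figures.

For the 1D instantaneous-source solution, setting ∂C/∂t = 0 at fixed x gives v²t² + 2Dt − x² = 0, so t = (√(D² + v²x²) − D)/v².
√(D² + v²x²) = √(0.777² + 0.0626² × 105²) = 6.619; v² = 0.00391876.
t = (6.619 − 0.777)/0.00391876 = 1490 days (vs. the pure-advection estimate x/v = 1680 d).

1490 days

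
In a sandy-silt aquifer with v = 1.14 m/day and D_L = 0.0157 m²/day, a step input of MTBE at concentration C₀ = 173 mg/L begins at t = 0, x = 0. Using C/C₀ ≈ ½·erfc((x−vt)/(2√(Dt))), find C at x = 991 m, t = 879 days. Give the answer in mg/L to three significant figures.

For a continuous step input, C/C₀ ≈ ½·erfc((x−vt)/(2√(Dt))).
vt = 1.14 × 879 = 1002.06 m and 2√(Dt) = 2√(0.0157 × 879) = 7.430 m.
Argument (x−vt)/(2√(Dt)) = (991 − 1002.06)/7.430 = -1.489; ½·erfc(-1.489) = 0.9824.
C = 173 × 0.9824 = 170 mg/L.

170 mg/L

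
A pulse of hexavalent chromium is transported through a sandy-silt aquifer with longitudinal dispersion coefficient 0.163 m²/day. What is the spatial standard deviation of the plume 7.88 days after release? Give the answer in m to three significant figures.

Dispersive spreading gives a Gaussian with σ² = 2Dt; advection only shifts the center.
σ = √(2 × 0.163 × 7.88) = 1.60 m.

1.60 m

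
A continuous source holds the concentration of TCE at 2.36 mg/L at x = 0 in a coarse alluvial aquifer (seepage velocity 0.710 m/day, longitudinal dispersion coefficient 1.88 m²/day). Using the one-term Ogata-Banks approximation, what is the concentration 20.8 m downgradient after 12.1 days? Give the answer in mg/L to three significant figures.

For a continuous step input, C/C₀ ≈ ½·erfc((x−vt)/(2√(Dt))).
vt = 0.710 × 12.1 = 8.591 m and 2√(Dt) = 2√(1.88 × 12.1) = 9.539 m.
Argument (x−vt)/(2√(Dt)) = (20.8 − 8.591)/9.539 = 1.280; ½·erfc(1.280) = 0.03513.
C = 2.36 × 0.03513 = 0.0829 mg/L.

0.0829 mg/L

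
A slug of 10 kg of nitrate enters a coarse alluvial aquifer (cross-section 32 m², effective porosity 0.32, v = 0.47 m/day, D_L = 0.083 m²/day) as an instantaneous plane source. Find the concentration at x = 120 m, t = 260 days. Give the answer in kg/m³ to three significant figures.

For an instantaneous plane source, C(x,t) = M/(n_e·A·√(4πDt)) · exp(−(x−vt)²/(4Dt)), with n_e·A the pore (flow) area.
Plume center vt = 0.47 × 260 = 122.2 m, so the well at 120 m is 2.2 m upgradient of the peak.
√(4πDt) = 16.47 m, giving peak height M/(n_e·A·√(4πDt)) = 10/(0.32 × 32 × 16.47) = 0.05929 kg/m³.
(x−vt)²/(4Dt) = (-2.2)²/(4 × 0.083 × 260) = 0.05607; exp(−0.05607) = 0.9455.
C = 0.05929 × 0.9455 = 0.0561 kg/m³.

0.0561 kg/m³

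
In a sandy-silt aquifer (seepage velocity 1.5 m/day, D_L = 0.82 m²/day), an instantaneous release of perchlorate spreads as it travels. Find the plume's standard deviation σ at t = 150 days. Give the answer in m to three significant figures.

Dispersive spreading gives a Gaussian with σ² = 2Dt; advection only shifts the center.
σ = √(2 × 0.82 × 150) = 15.7 m.

15.7 m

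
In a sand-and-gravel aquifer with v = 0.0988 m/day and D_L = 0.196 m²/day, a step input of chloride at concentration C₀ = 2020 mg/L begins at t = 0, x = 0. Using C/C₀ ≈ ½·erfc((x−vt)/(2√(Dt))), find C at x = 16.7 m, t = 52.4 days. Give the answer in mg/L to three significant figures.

For a continuous step input, C/C₀ ≈ ½·erfc((x−vt)/(2√(Dt))).
vt = 0.0988 × 52.4 = 5.17712 m and 2√(Dt) = 2√(0.196 × 52.4) = 6.409 m.
Argument (x−vt)/(2√(Dt)) = (16.7 − 5.17712)/6.409 = 1.798; ½·erfc(1.798) = 0.005499.
C = 2020 × 0.005499 = 11.1 mg/L.

11.1 mg/L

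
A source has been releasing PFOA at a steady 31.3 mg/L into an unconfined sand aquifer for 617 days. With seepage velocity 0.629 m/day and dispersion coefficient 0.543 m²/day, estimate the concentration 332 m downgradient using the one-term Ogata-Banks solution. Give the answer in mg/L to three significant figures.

For a continuous step input, C/C₀ ≈ ½·erfc((x−vt)/(2√(Dt))).
vt = 0.629 × 617 = 388.093 m and 2√(Dt) = 2√(0.543 × 617) = 36.61 m.
Argument (x−vt)/(2√(Dt)) = (332 − 388.093)/36.61 = -1.532; ½·erfc(-1.532) = 0.9849.
C = 31.3 × 0.9849 = 30.8 mg/L.

30.8 mg/L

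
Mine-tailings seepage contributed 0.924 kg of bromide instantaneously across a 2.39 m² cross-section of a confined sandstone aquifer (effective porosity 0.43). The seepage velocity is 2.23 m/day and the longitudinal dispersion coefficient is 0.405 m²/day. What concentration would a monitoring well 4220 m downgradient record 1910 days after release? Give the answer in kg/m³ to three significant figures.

0.00554 kg/m³

For an instantaneous plane source, C(x,t) = M/(n_e·A·√(4πDt)) · exp(−(x−vt)²/(4Dt)), with n_e·A the pore (flow) area.
Plume center vt = 2.23 × 1910 = 4259.3 m, so the well at 4220 m is 39.3 m upgradient of the peak.
√(4πDt) = 98.59 m, giving peak height M/(n_e·A·√(4πDt)) = 0.924/(0.43 × 2.39 × 98.59) = 0.009120 kg/m³.
(x−vt)²/(4Dt) = (-39.3)²/(4 × 0.405 × 1910) = 0.4992; exp(−0.4992) = 0.6070.
C = 0.009120 × 0.6070 = 0.00554 kg/m³.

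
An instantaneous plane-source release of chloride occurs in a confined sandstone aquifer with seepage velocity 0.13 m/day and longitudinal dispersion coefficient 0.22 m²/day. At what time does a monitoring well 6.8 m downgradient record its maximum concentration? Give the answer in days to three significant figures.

For the 1D instantaneous-source solution, setting ∂C/∂t = 0 at fixed x gives v²t² + 2Dt − x² = 0, so t = (√(D² + v²x²) − D)/v².
√(D² + v²x²) = √(0.22² + 0.13² × 6.8²) = 0.9110; v² = 0.0169.
t = (0.9110 − 0.22)/0.0169 = 40.9 days (vs. the pure-advection estimate x/v = 52.3 d).

40.9 days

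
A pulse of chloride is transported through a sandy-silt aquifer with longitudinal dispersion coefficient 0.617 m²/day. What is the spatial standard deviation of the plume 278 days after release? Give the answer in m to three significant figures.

18.5 m

Dispersive spreading gives a Gaussian with σ² = 2Dt; advection only shifts the center.
σ = √(2 × 0.617 × 278) = 18.5 m.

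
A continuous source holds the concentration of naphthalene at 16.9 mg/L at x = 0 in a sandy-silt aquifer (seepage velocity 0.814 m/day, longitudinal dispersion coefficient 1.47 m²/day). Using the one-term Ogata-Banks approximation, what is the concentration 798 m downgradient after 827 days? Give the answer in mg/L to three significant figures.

For a continuous step input, C/C₀ ≈ ½·erfc((x−vt)/(2√(Dt))).
vt = 0.814 × 827 = 673.178 m and 2√(Dt) = 2√(1.47 × 827) = 69.73 m.
Argument (x−vt)/(2√(Dt)) = (798 − 673.178)/69.73 = 1.790; ½·erfc(1.790) = 0.005680.
C = 16.9 × 0.005680 = 0.0960 mg/L.

0.0960 mg/L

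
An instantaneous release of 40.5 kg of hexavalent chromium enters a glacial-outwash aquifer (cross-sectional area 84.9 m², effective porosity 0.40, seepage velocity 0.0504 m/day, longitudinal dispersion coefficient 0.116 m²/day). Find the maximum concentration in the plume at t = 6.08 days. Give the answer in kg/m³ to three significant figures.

0.401 kg/m³

The peak of an instantaneous 1D plume sits at x = vt; there the Gaussian factor is 1 and C_max = M/(n_e·A·√(4πDt)), where n_e·A is the pore area the mass is dissolved in.
√(4πDt) = √(4π × 0.116 × 6.08) = 2.977 m, so C_max = 40.5/(0.40 × 84.9 × 2.977) = 0.401 kg/m³.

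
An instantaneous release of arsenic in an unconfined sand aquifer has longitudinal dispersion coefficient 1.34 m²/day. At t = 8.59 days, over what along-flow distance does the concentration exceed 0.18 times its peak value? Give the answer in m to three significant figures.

17.8 m

The plume is Gaussian with σ = √(2Dt) = √(2 × 1.34 × 8.59) = 4.798 m.
C/C_peak = exp(−Δx²/(2σ²)) = 0.18 ⇒ Δx = σ·√(−2 ln 0.18) = 4.798 × 1.852 = 8.886 m.
Width = 2Δx = 17.8 m.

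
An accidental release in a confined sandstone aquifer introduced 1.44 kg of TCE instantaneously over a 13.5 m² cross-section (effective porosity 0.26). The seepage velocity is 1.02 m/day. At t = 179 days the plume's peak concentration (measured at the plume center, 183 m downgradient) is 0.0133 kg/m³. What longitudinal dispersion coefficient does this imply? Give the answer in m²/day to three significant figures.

At the plume center C_max = M/(n_e·A·√(4πDt)), so D = M²/(4πt·(n_e·A·C_max)²).
n_e·A·C_max = 0.26 × 13.5 × 0.0133 = 0.04668 kg/m.
D = 1.44²/(4π × 179 × 0.04668²) = 0.423 m²/day.

0.423 m²/day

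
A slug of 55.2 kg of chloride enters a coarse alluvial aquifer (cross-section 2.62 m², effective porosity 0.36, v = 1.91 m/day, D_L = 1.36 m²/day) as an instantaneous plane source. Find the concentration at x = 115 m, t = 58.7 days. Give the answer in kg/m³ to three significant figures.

1.80 kg/m³

For an instantaneous plane source, C(x,t) = M/(n_e·A·√(4πDt)) · exp(−(x−vt)²/(4Dt)), with n_e·A the pore (flow) area.
Plume center vt = 1.91 × 58.7 = 112.117 m, so the well at 115 m is 2.883 m downgradient of the peak.
√(4πDt) = 31.67 m, giving peak height M/(n_e·A·√(4πDt)) = 55.2/(0.36 × 2.62 × 31.67) = 1.848 kg/m³.
(x−vt)²/(4Dt) = (2.883)²/(4 × 1.36 × 58.7) = 0.02603; exp(−0.02603) = 0.9743.
C = 1.848 × 0.9743 = 1.80 kg/m³.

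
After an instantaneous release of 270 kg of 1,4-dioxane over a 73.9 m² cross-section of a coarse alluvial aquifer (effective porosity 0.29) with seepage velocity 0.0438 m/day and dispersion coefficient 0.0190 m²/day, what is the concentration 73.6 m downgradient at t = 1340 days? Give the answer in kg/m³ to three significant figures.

0.0794 kg/m³

For an instantaneous plane source, C(x,t) = M/(n_e·A·√(4πDt)) · exp(−(x−vt)²/(4Dt)), with n_e·A the pore (flow) area.
Plume center vt = 0.0438 × 1340 = 58.692 m, so the well at 73.6 m is 14.908 m downgradient of the peak.
√(4πDt) = 17.89 m, giving peak height M/(n_e·A·√(4πDt)) = 270/(0.29 × 73.9 × 17.89) = 0.7042 kg/m³.
(x−vt)²/(4Dt) = (14.908)²/(4 × 0.0190 × 1340) = 2.182; exp(−2.182) = 0.1128.
C = 0.7042 × 0.1128 = 0.0794 kg/m³.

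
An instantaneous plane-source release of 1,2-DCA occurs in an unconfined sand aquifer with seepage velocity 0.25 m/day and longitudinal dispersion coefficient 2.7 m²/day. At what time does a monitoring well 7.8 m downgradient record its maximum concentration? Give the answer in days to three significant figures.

For the 1D instantaneous-source solution, setting ∂C/∂t = 0 at fixed x gives v²t² + 2Dt − x² = 0, so t = (√(D² + v²x²) − D)/v².
√(D² + v²x²) = √(2.7² + 0.25² × 7.8²) = 3.331; v² = 0.0625.
t = (3.331 − 2.7)/0.0625 = 10.1 days (vs. the pure-advection estimate x/v = 31.2 d).

10.1 days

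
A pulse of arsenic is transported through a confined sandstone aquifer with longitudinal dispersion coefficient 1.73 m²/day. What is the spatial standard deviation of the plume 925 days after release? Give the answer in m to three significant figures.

Dispersive spreading gives a Gaussian with σ² = 2Dt; advection only shifts the center.
σ = √(2 × 1.73 × 925) = 56.6 m.

56.6 m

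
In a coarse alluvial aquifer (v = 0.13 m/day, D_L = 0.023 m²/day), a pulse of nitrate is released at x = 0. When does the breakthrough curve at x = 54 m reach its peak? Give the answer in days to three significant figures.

For the 1D instantaneous-source solution, setting ∂C/∂t = 0 at fixed x gives v²t² + 2Dt − x² = 0, so t = (√(D² + v²x²) − D)/v².
√(D² + v²x²) = √(0.023² + 0.13² × 54²) = 7.020; v² = 0.0169.
t = (7.020 − 0.023)/0.0169 = 414 days (vs. the pure-advection estimate x/v = 415 d).

414 days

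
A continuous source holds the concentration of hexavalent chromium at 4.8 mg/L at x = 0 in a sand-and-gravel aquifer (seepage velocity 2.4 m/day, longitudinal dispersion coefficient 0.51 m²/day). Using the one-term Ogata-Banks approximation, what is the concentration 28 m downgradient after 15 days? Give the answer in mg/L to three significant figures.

For a continuous step input, C/C₀ ≈ ½·erfc((x−vt)/(2√(Dt))).
vt = 2.4 × 15 = 36 m and 2√(Dt) = 2√(0.51 × 15) = 5.532 m.
Argument (x−vt)/(2√(Dt)) = (28 − 36)/5.532 = -1.446; ½·erfc(-1.446) = 0.9796.
C = 4.8 × 0.9796 = 4.70 mg/L.

4.70 mg/L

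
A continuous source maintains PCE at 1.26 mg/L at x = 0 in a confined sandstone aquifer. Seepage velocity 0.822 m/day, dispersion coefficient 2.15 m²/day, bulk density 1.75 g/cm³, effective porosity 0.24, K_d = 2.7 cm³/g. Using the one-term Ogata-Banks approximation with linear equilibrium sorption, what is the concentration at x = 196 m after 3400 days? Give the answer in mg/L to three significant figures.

Retardation factor R = 1 + ρ_b·K_d/n = 1 + 1.75 × 2.7/0.24 = 20.69.
Sorption retards both mechanisms: v_R = v/R = 0.03973 m/day, D_R = D/R = 0.1039 m²/day.
v_R·t = 0.03973 × 3400 = 135.082 m; 2√(D_R t) = 37.59 m; argument = (196 − 135.082)/37.59 = 1.621.
C = C₀ × ½·erfc(1.621) = 1.26 × 0.01094 = 0.0138 mg/L.

0.0138 mg/L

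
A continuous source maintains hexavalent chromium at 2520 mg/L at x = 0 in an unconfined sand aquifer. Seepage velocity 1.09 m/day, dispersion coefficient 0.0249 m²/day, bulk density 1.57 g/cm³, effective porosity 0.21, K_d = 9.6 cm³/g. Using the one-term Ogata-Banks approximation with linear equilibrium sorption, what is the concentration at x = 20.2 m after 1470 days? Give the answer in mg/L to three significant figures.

Retardation factor R = 1 + ρ_b·K_d/n = 1 + 1.57 × 9.6/0.21 = 72.77.
Sorption retards both mechanisms: v_R = v/R = 0.01498 m/day, D_R = D/R = 0.0003422 m²/day.
v_R·t = 0.01498 × 1470 = 22.0206 m; 2√(D_R t) = 1.418 m; argument = (20.2 − 22.0206)/1.418 = -1.284.
C = C₀ × ½·erfc(-1.284) = 2520 × 0.9653 = 2430 mg/L.

2430 mg/L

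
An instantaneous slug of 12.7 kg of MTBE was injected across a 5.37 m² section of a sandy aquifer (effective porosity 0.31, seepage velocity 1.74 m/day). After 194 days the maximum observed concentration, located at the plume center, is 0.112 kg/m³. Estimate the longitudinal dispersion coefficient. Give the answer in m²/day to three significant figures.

1.90 m²/day

At the plume center C_max = M/(n_e·A·√(4πDt)), so D = M²/(4πt·(n_e·A·C_max)²).
n_e·A·C_max = 0.31 × 5.37 × 0.112 = 0.1864 kg/m.
D = 12.7²/(4π × 194 × 0.1864²) = 1.90 m²/day.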